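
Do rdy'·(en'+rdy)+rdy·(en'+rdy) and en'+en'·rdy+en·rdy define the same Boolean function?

E1: rdy'·(en'+rdy)+rdy·(en'+rdy)
    = en'+rdy   (distribution)
E2: en'+en'·rdy+en·rdy
    = en'+rdy   (distribution)
Both reduce to en'+rdy, so they are equivalent.

Yes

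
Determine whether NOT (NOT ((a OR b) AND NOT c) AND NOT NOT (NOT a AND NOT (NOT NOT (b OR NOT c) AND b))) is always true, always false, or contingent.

NOT (NOT ((a OR b) AND NOT c) AND NOT NOT (NOT a AND NOT (NOT NOT (b OR NOT c) AND b)))
= NOT (NOT ((a OR b) AND NOT c) AND NOT (a OR NOT NOT (b OR NOT c) AND b))   — De Morgan
= NOT (NOT ((a OR b) AND NOT c) AND NOT (a OR (b OR NOT c) AND b))   — double negation
= (a OR b) AND NOT c OR a OR (b OR NOT c) AND b   — De Morgan
= (a OR b) AND NOT c OR a OR b   — absorption
= a OR b   — absorption
This depends on a, b, so it is not a constant.

contingent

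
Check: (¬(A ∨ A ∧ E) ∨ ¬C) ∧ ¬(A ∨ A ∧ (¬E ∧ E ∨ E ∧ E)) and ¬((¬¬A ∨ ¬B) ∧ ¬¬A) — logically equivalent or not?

E1: (¬(A ∨ A ∧ E) ∨ ¬C) ∧ ¬(A ∨ A ∧ (¬E ∧ E ∨ E ∧ E))
    = (¬(A ∨ A ∧ E) ∨ ¬C) ∧ ¬(A ∨ A ∧ E)   (distribution)
    = ¬(A ∨ A ∧ E)   (absorption)
    = ¬A   (absorption)
E2: ¬((¬¬A ∨ ¬B) ∧ ¬¬A)
    = ¬¬¬A   (absorption)
    = ¬A   (double negation)
Both reduce to ¬A, so they are equivalent.

Yes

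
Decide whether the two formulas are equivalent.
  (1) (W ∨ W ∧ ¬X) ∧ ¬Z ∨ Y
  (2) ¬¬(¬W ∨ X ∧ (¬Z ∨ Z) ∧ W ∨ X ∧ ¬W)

E1: (W ∨ W ∧ ¬X) ∧ ¬Z ∨ Y
    = W ∧ ¬Z ∨ Y
E2: ¬¬(¬W ∨ X ∧ (¬Z ∨ Z) ∧ W ∨ X ∧ ¬W)
    = ¬¬(¬W ∨ X ∧ W ∨ X ∧ ¬W)
    = ¬¬(¬W ∨ X)
    = ¬W ∨ X
These differ: at W=0, X=0, Y=0, Z=1, E1 = 0 but E2 = 1.

No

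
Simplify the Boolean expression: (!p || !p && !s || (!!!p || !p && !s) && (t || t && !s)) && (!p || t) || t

(!p || !p && !s || (!!!p || !p && !s) && (t || t && !s)) && (!p || t) || t
= (!p || !p && !s || (!!!p || !p && !s) && t) && (!p || t) || t
= (!p || !p && !s || (!p || !p && !s) && t) && (!p || t) || t
= (!p || !p && !s) && (!p || t) || t
= !p && (!p || t) || t
= !p || t

!p || t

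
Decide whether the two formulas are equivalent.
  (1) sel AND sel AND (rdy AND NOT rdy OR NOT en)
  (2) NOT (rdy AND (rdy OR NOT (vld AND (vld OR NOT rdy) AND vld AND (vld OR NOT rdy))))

No

E1: sel AND sel AND (rdy AND NOT rdy OR NOT en)
    = sel AND sel AND NOT en   (complement / identity)
    = sel AND NOT en   (idempotence)
E2: NOT (rdy AND (rdy OR NOT (vld AND (vld OR NOT rdy) AND vld AND (vld OR NOT rdy))))
    = NOT (rdy AND (rdy OR NOT (vld AND (vld OR NOT rdy))))   (idempotence)
    = NOT (rdy AND (rdy OR NOT vld))   (absorption)
    = NOT rdy   (absorption)
These differ: at en=0, rdy=0, sel=0, vld=1, E1 = 0 but E2 = 1.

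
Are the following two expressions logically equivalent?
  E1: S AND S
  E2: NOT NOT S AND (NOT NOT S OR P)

E1: S AND S
    = S
E2: NOT NOT S AND (NOT NOT S OR P)
    = NOT NOT S
    = S
Both reduce to S, so they are equivalent.

Yes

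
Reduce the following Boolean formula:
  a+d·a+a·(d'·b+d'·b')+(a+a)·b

a

a+d·a+a·(d'·b+d'·b')+(a+a)·b
= a+d·a+a·d'+(a+a)·b   — distribution
= a+a+(a+a)·b   — distribution
= a+a   — absorption
= a   — idempotence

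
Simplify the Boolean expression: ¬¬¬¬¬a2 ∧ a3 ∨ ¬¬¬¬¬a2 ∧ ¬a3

¬a2

¬¬¬¬¬a2 ∧ a3 ∨ ¬¬¬¬¬a2 ∧ ¬a3
= ¬¬¬¬¬a2
= ¬¬¬a2
= ¬a2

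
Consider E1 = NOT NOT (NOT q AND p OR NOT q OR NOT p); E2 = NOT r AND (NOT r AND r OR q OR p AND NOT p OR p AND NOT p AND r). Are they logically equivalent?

No

E1: NOT NOT (NOT q AND p OR NOT q OR NOT p)
    = NOT NOT (NOT q OR NOT p)
    = NOT q OR NOT p
E2: NOT r AND (NOT r AND r OR q OR p AND NOT p OR p AND NOT p AND r)
    = NOT r AND (NOT r AND r OR q OR p AND NOT p)
    = NOT r AND (q OR p AND NOT p)
    = NOT r AND q
These differ: at p=0, q=1, r=1, E1 = 1 but E2 = 0.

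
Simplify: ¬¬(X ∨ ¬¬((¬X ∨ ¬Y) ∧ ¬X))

¬¬(X ∨ ¬¬((¬X ∨ ¬Y) ∧ ¬X))
= ¬¬(X ∨ ¬¬¬X)   (absorption)
= X ∨ ¬¬¬X   (double negation)
= X ∨ ¬X   (double negation)
= True   (complement)

True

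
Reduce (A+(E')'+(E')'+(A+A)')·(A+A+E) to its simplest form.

(A+(E')'+(E')'+(A+A)')·(A+A+E)
= (A+(E')'+(A+A)')·(A+A+E)   (idempotence)
= (A+(E')'+A')·(A+A+E)   (idempotence)
= (A+E+A')·(A+A+E)   (double negation)
= A'·A+A+E   (distribution)
= A+E   (complement / identity)

A+E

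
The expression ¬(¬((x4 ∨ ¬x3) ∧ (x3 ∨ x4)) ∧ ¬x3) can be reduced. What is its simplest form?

x4 ∨ x3

¬(¬((x4 ∨ ¬x3) ∧ (x3 ∨ x4)) ∧ ¬x3)
= ¬(¬(x4 ∨ ¬x3 ∧ x3) ∧ ¬x3)
= x4 ∨ ¬x3 ∧ x3 ∨ x3
= x4 ∨ x3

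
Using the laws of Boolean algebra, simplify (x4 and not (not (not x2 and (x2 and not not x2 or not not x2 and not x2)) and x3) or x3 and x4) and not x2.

(x4 and not (not (not x2 and (x2 and not not x2 or not not x2 and not x2)) and x3) or x3 and x4) and not x2
= (x4 and not (not (not x2 and not not x2) and x3) or x3 and x4) and not x2
= (x4 and not ((x2 or not x2) and x3) or x3 and x4) and not x2
= (x4 and not x3 or x3 and x4) and not x2
= x4 and not x2

x4 and not x2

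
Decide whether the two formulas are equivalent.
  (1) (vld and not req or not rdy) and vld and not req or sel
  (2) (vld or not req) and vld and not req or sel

E1: (vld and not req or not rdy) and vld and not req or sel
    = vld and not req or sel
E2: (vld or not req) and vld and not req or sel
    = vld and not req or sel
Both reduce to vld and not req or sel, so they are equivalent.

Yes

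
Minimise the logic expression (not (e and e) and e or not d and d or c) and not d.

c and not d

(not (e and e) and e or not d and d or c) and not d
= (not (e and e) and e or c) and not d   [complement / identity]
= (not e and e or c) and not d   [idempotence]
= c and not d   [complement / identity]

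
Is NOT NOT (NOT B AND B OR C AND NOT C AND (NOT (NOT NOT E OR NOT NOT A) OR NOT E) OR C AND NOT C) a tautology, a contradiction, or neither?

contradiction

NOT NOT (NOT B AND B OR C AND NOT C AND (NOT (NOT NOT E OR NOT NOT A) OR NOT E) OR C AND NOT C)
= NOT NOT (NOT B AND B OR C AND NOT C AND (NOT E AND NOT A OR NOT E) OR C AND NOT C)   — De Morgan
= NOT NOT (NOT B AND B OR C AND NOT C AND NOT E OR C AND NOT C)   — absorption
= NOT NOT (NOT B AND B OR C AND NOT C)   — absorption
= NOT NOT (C AND NOT C)   — complement / identity
= C AND NOT C   — double negation
= FALSE   — complement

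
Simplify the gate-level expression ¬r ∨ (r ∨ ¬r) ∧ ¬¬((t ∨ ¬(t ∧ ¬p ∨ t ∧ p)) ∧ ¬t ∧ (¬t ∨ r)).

¬r ∨ ¬t

¬r ∨ (r ∨ ¬r) ∧ ¬¬((t ∨ ¬(t ∧ ¬p ∨ t ∧ p)) ∧ ¬t ∧ (¬t ∨ r))
= ¬r ∨ (r ∨ ¬r) ∧ ¬¬((t ∨ ¬t) ∧ ¬t ∧ (¬t ∨ r))   — distribution
= ¬r ∨ (r ∨ ¬r) ∧ ¬¬((t ∨ ¬t) ∧ ¬t)   — absorption
= ¬r ∨ (r ∨ ¬r) ∧ (t ∨ ¬t) ∧ ¬t   — double negation
= ¬r ∨ (t ∨ ¬t) ∧ ¬t   — complement / identity
= ¬r ∨ ¬t   — complement / identity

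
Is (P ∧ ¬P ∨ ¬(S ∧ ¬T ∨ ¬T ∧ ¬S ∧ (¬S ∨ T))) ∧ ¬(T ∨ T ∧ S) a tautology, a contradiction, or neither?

(P ∧ ¬P ∨ ¬(S ∧ ¬T ∨ ¬T ∧ ¬S ∧ (¬S ∨ T))) ∧ ¬(T ∨ T ∧ S)
= ¬(S ∧ ¬T ∨ ¬T ∧ ¬S ∧ (¬S ∨ T)) ∧ ¬(T ∨ T ∧ S)   (complement / identity)
= ¬(S ∧ ¬T ∨ ¬T ∧ ¬S) ∧ ¬(T ∨ T ∧ S)   (absorption)
= ¬¬T ∧ ¬(T ∨ T ∧ S)   (distribution)
= ¬¬T ∧ ¬T   (absorption)
= T ∧ ¬T   (double negation)
= False   (complement)

contradiction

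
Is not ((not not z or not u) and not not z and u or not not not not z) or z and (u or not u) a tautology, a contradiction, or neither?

tautology

not ((not not z or not u) and not not z and u or not not not not z) or z and (u or not u)
= not ((not not z or not u) and not not z and u or not not not not z) or z
= not ((not not z or not u) and not not z and u or not not z) or z
= not (not not z and u or not not z) or z
= not not not z or z
= not z or z
= True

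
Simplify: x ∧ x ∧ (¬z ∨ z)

x ∧ x ∧ (¬z ∨ z)
= x ∧ x   — complement / identity
= x   — idempotence

x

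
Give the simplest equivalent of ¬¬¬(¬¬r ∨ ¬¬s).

¬r ∧ ¬s

¬¬¬(¬¬r ∨ ¬¬s)
= ¬¬(¬r ∧ ¬s)   (De Morgan)
= ¬r ∧ ¬s   (double negation)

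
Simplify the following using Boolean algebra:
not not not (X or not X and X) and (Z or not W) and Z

not not not (X or not X and X) and (Z or not W) and Z
= not (X or not X and X) and (Z or not W) and Z   — double negation
= not (X or not X and X) and Z   — absorption
= not X and Z   — complement / identity

not X and Z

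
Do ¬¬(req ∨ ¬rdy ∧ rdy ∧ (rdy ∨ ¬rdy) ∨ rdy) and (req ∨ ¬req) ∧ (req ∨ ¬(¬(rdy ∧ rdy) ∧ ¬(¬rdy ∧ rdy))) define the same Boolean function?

E1: ¬¬(req ∨ ¬rdy ∧ rdy ∧ (rdy ∨ ¬rdy) ∨ rdy)
    = ¬¬(req ∨ ¬rdy ∧ rdy ∨ rdy)   — complement / identity
    = ¬¬(req ∨ rdy)   — complement / identity
    = req ∨ rdy   — double negation
E2: (req ∨ ¬req) ∧ (req ∨ ¬(¬(rdy ∧ rdy) ∧ ¬(¬rdy ∧ rdy)))
    = req ∨ ¬(¬(rdy ∧ rdy) ∧ ¬(¬rdy ∧ rdy))   — complement / identity
    = req ∨ rdy ∧ rdy ∨ ¬rdy ∧ rdy   — De Morgan
    = req ∨ rdy   — distribution
Both reduce to req ∨ rdy, so they are equivalent.

Yes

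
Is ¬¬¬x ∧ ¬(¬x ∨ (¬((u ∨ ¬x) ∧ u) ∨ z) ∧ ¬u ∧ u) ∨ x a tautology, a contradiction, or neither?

¬¬¬x ∧ ¬(¬x ∨ (¬((u ∨ ¬x) ∧ u) ∨ z) ∧ ¬u ∧ u) ∨ x
= ¬¬¬x ∧ ¬(¬x ∨ (¬u ∨ z) ∧ ¬u ∧ u) ∨ x   [absorption]
= ¬¬¬x ∧ ¬(¬x ∨ ¬u ∧ u) ∨ x   [absorption]
= ¬¬¬x ∧ ¬¬x ∨ x   [complement / identity]
= ¬x ∧ ¬¬x ∨ x   [double negation]
= ¬x ∧ x ∨ x   [double negation]
= x   [complement / identity]
This depends on x, so it is not a constant.

neither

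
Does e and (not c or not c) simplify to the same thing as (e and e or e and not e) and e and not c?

Yes

E1: e and (not c or not c)
    = e and not c
E2: (e and e or e and not e) and e and not c
    = e and e and not c
    = e and not c
Both reduce to e and not c, so they are equivalent.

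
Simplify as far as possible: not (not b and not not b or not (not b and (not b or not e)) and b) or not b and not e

not b

not (not b and not not b or not (not b and (not b or not e)) and b) or not b and not e
= not (not b and not not b or not not b and b) or not b and not e
= not not not b or not b and not e
= not b or not b and not e
= not b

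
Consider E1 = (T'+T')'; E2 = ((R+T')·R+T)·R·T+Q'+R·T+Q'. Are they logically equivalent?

No

E1: (T'+T')'
    = T·T   [De Morgan]
    = T   [idempotence]
E2: ((R+T')·R+T)·R·T+Q'+R·T+Q'
    = (R+T)·R·T+Q'+R·T+Q'   [absorption]
    = R·T+Q'+R·T+Q'   [absorption]
    = R·T+Q'   [idempotence]
These differ: at Q=0, R=0, T=0, E1 = 0 but E2 = 1.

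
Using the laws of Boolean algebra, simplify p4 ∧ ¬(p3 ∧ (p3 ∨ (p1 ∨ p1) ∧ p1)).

p4 ∧ ¬p3

p4 ∧ ¬(p3 ∧ (p3 ∨ (p1 ∨ p1) ∧ p1))
= p4 ∧ ¬(p3 ∧ (p3 ∨ p1 ∧ p1))   — idempotence
= p4 ∧ ¬(p3 ∧ (p3 ∨ p1))   — idempotence
= p4 ∧ ¬p3   — absorption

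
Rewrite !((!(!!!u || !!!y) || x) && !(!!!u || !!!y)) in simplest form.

!u || !y

!((!(!!!u || !!!y) || x) && !(!!!u || !!!y))
= !!(!!!u || !!!y)
= !(!!u && !!y)
= !u || !y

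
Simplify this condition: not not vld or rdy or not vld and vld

not not vld or rdy or not vld and vld
= vld or rdy or not vld and vld   (double negation)
= vld or rdy   (complement / identity)

vld or rdy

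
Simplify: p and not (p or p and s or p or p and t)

p and not (p or p and s or p or p and t)
= p and not (p or p and s or p)
= p and not (p or p)
= p and not p
= False

False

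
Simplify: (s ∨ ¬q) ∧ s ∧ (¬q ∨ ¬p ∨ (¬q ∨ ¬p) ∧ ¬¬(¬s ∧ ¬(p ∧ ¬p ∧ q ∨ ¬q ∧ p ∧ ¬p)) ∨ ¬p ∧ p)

s ∧ (¬q ∨ ¬p)

(s ∨ ¬q) ∧ s ∧ (¬q ∨ ¬p ∨ (¬q ∨ ¬p) ∧ ¬¬(¬s ∧ ¬(p ∧ ¬p ∧ q ∨ ¬q ∧ p ∧ ¬p)) ∨ ¬p ∧ p)
= (s ∨ ¬q) ∧ s ∧ (¬q ∨ ¬p ∨ (¬q ∨ ¬p) ∧ ¬¬(¬s ∧ ¬(p ∧ ¬p ∧ q ∨ ¬q ∧ p ∧ ¬p)))
= s ∧ (¬q ∨ ¬p ∨ (¬q ∨ ¬p) ∧ ¬¬(¬s ∧ ¬(p ∧ ¬p ∧ q ∨ ¬q ∧ p ∧ ¬p)))
= s ∧ (¬q ∨ ¬p ∨ (¬q ∨ ¬p) ∧ ¬¬(¬s ∧ ¬(p ∧ ¬p)))
= s ∧ (¬q ∨ ¬p ∨ (¬q ∨ ¬p) ∧ ¬(s ∨ p ∧ ¬p))
= s ∧ (¬q ∨ ¬p ∨ (¬q ∨ ¬p) ∧ ¬s)
= s ∧ (¬q ∨ ¬p)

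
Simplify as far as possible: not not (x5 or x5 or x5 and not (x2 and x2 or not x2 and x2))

x5

not not (x5 or x5 or x5 and not (x2 and x2 or not x2 and x2))
= not not (x5 or x5 and not (x2 and x2 or not x2 and x2))
= x5 or x5 and not (x2 and x2 or not x2 and x2)
= x5 or x5 and not x2
= x5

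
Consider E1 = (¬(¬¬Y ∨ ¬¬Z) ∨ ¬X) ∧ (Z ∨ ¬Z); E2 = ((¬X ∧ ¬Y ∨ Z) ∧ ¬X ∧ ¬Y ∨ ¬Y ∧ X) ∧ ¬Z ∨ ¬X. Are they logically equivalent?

E1: (¬(¬¬Y ∨ ¬¬Z) ∨ ¬X) ∧ (Z ∨ ¬Z)
    = (¬Y ∧ ¬Z ∨ ¬X) ∧ (Z ∨ ¬Z)
    = ¬Y ∧ ¬Z ∨ ¬X
E2: ((¬X ∧ ¬Y ∨ Z) ∧ ¬X ∧ ¬Y ∨ ¬Y ∧ X) ∧ ¬Z ∨ ¬X
    = (¬X ∧ ¬Y ∨ ¬Y ∧ X) ∧ ¬Z ∨ ¬X
    = ¬Y ∧ ¬Z ∨ ¬X
Both reduce to ¬Y ∧ ¬Z ∨ ¬X, so they are equivalent.

Yes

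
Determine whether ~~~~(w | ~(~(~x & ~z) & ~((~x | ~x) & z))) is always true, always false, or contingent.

contingent

~~~~(w | ~(~(~x & ~z) & ~((~x | ~x) & z)))
= ~~(w | ~(~(~x & ~z) & ~((~x | ~x) & z)))   [double negation]
= ~~(w | ~(~(~x & ~z) & ~(~x & z)))   [idempotence]
= ~~(w | ~x & ~z | ~x & z)   [De Morgan]
= ~~(w | ~x)   [distribution]
= w | ~x   [double negation]
This depends on w, x, so it is not a constant.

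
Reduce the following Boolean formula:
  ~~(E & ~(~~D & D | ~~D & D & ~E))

~~(E & ~(~~D & D | ~~D & D & ~E))
= ~~(E & ~(~~D & D))
= E & ~(~~D & D)
= E & ~(D & D)
= E & ~D

E & ~D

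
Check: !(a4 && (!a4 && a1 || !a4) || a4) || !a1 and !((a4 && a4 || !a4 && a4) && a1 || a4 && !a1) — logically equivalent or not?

No

E1: !(a4 && (!a4 && a1 || !a4) || a4) || !a1
    = !(a4 && !a4 || a4) || !a1   [absorption]
    = !a4 || !a1   [complement / identity]
E2: !((a4 && a4 || !a4 && a4) && a1 || a4 && !a1)
    = !(a4 && a1 || a4 && !a1)   [distribution]
    = !a4   [distribution]
These differ: at a1=0, a4=1, E1 = 1 but E2 = 0.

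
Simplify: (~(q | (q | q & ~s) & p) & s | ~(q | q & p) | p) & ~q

(~(q | (q | q & ~s) & p) & s | ~(q | q & p) | p) & ~q
= (~(q | q & p) & s | ~(q | q & p) | p) & ~q
= (~(q | q & p) | p) & ~q
= (~q | p) & ~q
= ~q

~q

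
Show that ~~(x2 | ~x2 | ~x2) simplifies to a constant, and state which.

~~(x2 | ~x2 | ~x2)
= x2 | ~x2 | ~x2   — double negation
= x2 | ~x2   — idempotence
= 1   — complement

1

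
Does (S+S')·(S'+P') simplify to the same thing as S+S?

E1: (S+S')·(S'+P')
    = S'+P'   [complement / identity]
E2: S+S
    = S   [idempotence]
These differ: at P=1, S=0, E1 = 1 but E2 = 0.

No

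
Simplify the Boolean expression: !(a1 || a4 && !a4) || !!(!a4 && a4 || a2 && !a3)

!(a1 || a4 && !a4) || !!(!a4 && a4 || a2 && !a3)
= !a1 || !!(!a4 && a4 || a2 && !a3)   [complement / identity]
= !a1 || !!(a2 && !a3)   [complement / identity]
= !a1 || a2 && !a3   [double negation]

!a1 || a2 && !a3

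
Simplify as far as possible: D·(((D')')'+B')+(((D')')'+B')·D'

D·(((D')')'+B')+(((D')')'+B')·D'
= ((D')')'+B'   (distribution)
= D'+B'   (double negation)

D'+B'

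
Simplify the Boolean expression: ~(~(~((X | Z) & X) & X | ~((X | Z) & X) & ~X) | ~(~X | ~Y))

~X

~(~(~((X | Z) & X) & X | ~((X | Z) & X) & ~X) | ~(~X | ~Y))
= (~((X | Z) & X) & X | ~((X | Z) & X) & ~X) & (~X | ~Y)   [De Morgan]
= ~((X | Z) & X) & (~X | ~Y)   [distribution]
= ~X & (~X | ~Y)   [absorption]
= ~X   [absorption]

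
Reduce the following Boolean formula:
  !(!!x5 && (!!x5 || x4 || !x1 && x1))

!(!!x5 && (!!x5 || x4 || !x1 && x1))
= !(!!x5 && (!!x5 || x4))
= !!!x5
= !x5

!x5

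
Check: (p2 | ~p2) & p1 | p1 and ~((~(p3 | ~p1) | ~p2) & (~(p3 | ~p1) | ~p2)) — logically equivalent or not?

No

E1: (p2 | ~p2) & p1 | p1
    = p1 | p1   (complement / identity)
    = p1   (idempotence)
E2: ~((~(p3 | ~p1) | ~p2) & (~(p3 | ~p1) | ~p2))
    = ~(~(p3 | ~p1) | ~p2)   (idempotence)
    = (p3 | ~p1) & p2   (De Morgan)
These differ: at p1=1, p2=0, p3=0, E1 = 1 but E2 = 0.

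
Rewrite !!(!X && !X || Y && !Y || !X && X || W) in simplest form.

!!(!X && !X || Y && !Y || !X && X || W)
= !!(!X && !X || !X && X || W)
= !!(!X || W)
= !X || W

!X || W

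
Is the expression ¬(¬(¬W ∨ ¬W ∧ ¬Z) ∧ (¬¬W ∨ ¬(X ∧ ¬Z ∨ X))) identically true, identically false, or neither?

neither

¬(¬(¬W ∨ ¬W ∧ ¬Z) ∧ (¬¬W ∨ ¬(X ∧ ¬Z ∨ X)))
= ¬(¬(¬W ∨ ¬W ∧ ¬Z) ∧ (¬¬W ∨ ¬X))   — absorption
= ¬(¬¬W ∧ (¬¬W ∨ ¬X))   — absorption
= ¬¬¬W   — absorption
= ¬W   — double negation
This depends on W, so it is not a constant.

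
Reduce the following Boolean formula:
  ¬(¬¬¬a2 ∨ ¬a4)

¬(¬¬¬a2 ∨ ¬a4)
= ¬(¬a2 ∨ ¬a4)   (double negation)
= a2 ∧ a4   (De Morgan)

a2 ∧ a4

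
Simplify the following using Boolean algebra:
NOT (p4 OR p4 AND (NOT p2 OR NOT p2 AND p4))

NOT p4

NOT (p4 OR p4 AND (NOT p2 OR NOT p2 AND p4))
= NOT (p4 OR p4 AND NOT p2)   — absorption
= NOT p4   — absorption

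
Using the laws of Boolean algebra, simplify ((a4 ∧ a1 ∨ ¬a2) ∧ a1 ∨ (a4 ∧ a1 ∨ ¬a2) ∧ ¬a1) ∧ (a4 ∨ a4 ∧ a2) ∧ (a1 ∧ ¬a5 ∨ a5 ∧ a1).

a4 ∧ a1

((a4 ∧ a1 ∨ ¬a2) ∧ a1 ∨ (a4 ∧ a1 ∨ ¬a2) ∧ ¬a1) ∧ (a4 ∨ a4 ∧ a2) ∧ (a1 ∧ ¬a5 ∨ a5 ∧ a1)
= (a4 ∧ a1 ∨ ¬a2) ∧ (a4 ∨ a4 ∧ a2) ∧ (a1 ∧ ¬a5 ∨ a5 ∧ a1)   (distribution)
= (a4 ∧ a1 ∨ ¬a2) ∧ a4 ∧ (a1 ∧ ¬a5 ∨ a5 ∧ a1)   (absorption)
= (a4 ∧ a1 ∨ ¬a2) ∧ a4 ∧ a1   (distribution)
= a4 ∧ a1   (absorption)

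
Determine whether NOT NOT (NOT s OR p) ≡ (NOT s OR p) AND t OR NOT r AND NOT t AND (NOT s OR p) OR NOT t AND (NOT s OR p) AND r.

Yes

E1: NOT NOT (NOT s OR p)
    = NOT s OR p   (double negation)
E2: (NOT s OR p) AND t OR NOT r AND NOT t AND (NOT s OR p) OR NOT t AND (NOT s OR p) AND r
    = (NOT s OR p) AND t OR NOT t AND (NOT s OR p)   (distribution)
    = NOT s OR p   (distribution)
Both reduce to NOT s OR p, so they are equivalent.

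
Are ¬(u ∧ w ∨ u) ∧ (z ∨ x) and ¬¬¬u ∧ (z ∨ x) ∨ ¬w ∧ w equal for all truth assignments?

Yes

E1: ¬(u ∧ w ∨ u) ∧ (z ∨ x)
    = ¬u ∧ (z ∨ x)   — absorption
E2: ¬¬¬u ∧ (z ∨ x) ∨ ¬w ∧ w
    = ¬u ∧ (z ∨ x) ∨ ¬w ∧ w   — double negation
    = ¬u ∧ (z ∨ x)   — complement / identity
Both reduce to ¬u ∧ (z ∨ x), so they are equivalent.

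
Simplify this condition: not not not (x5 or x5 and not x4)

not not not (x5 or x5 and not x4)
= not not not x5   (absorption)
= not x5   (double negation)

not x5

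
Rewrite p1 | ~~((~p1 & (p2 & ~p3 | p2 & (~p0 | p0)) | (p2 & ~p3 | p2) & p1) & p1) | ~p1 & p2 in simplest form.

p1 | ~~((~p1 & (p2 & ~p3 | p2 & (~p0 | p0)) | (p2 & ~p3 | p2) & p1) & p1) | ~p1 & p2
= p1 | ~~((~p1 & (p2 & ~p3 | p2) | (p2 & ~p3 | p2) & p1) & p1) | ~p1 & p2   (complement / identity)
= p1 | ~~((p2 & ~p3 | p2) & p1) | ~p1 & p2   (distribution)
= p1 | ~~(p2 & p1) | ~p1 & p2   (absorption)
= p1 | p2 & p1 | ~p1 & p2   (double negation)
= p1 | p2   (distribution)

p1 | p2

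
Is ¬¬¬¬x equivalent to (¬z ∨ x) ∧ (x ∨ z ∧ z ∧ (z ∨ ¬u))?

E1: ¬¬¬¬x
    = ¬¬x   — double negation
    = x   — double negation
E2: (¬z ∨ x) ∧ (x ∨ z ∧ z ∧ (z ∨ ¬u))
    = (¬z ∨ x) ∧ (x ∨ z ∧ z)   — absorption
    = (¬z ∨ x) ∧ (x ∨ z)   — idempotence
    = ¬z ∧ z ∨ x   — distribution
    = x   — complement / identity
Both reduce to x, so they are equivalent.

Yes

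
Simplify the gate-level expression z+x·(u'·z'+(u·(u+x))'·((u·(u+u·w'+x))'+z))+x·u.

z+x

z+x·(u'·z'+(u·(u+x))'·((u·(u+u·w'+x))'+z))+x·u
= z+x·(u'·z'+(u·(u+x))'·((u·(u+x))'+z))+x·u   — absorption
= z+x·(u'·z'+(u·(u+x))')+x·u   — absorption
= z+x·(u'·z'+u')+x·u   — absorption
= z+x·u'+x·u   — absorption
= z+x   — distribution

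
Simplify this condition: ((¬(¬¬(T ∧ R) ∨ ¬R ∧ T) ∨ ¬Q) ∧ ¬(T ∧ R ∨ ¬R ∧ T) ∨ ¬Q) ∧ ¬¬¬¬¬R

((¬(¬¬(T ∧ R) ∨ ¬R ∧ T) ∨ ¬Q) ∧ ¬(T ∧ R ∨ ¬R ∧ T) ∨ ¬Q) ∧ ¬¬¬¬¬R
= ((¬(¬¬(T ∧ R) ∨ ¬R ∧ T) ∨ ¬Q) ∧ ¬(T ∧ R ∨ ¬R ∧ T) ∨ ¬Q) ∧ ¬¬¬R   — double negation
= ((¬(T ∧ R ∨ ¬R ∧ T) ∨ ¬Q) ∧ ¬(T ∧ R ∨ ¬R ∧ T) ∨ ¬Q) ∧ ¬¬¬R   — double negation
= (¬(T ∧ R ∨ ¬R ∧ T) ∨ ¬Q) ∧ ¬¬¬R   — absorption
= (¬(T ∧ R ∨ ¬R ∧ T) ∨ ¬Q) ∧ ¬R   — double negation
= (¬T ∨ ¬Q) ∧ ¬R   — distribution

(¬T ∨ ¬Q) ∧ ¬R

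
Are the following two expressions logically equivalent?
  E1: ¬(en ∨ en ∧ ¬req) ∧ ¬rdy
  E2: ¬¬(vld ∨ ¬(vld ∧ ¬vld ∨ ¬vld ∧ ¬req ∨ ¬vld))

No

E1: ¬(en ∨ en ∧ ¬req) ∧ ¬rdy
    = ¬en ∧ ¬rdy   — absorption
E2: ¬¬(vld ∨ ¬(vld ∧ ¬vld ∨ ¬vld ∧ ¬req ∨ ¬vld))
    = ¬¬(vld ∨ ¬(¬vld ∧ ¬req ∨ ¬vld))   — complement / identity
    = vld ∨ ¬(¬vld ∧ ¬req ∨ ¬vld)   — double negation
    = vld ∨ ¬¬vld   — absorption
    = vld ∨ vld   — double negation
    = vld   — idempotence
These differ: at en=0, rdy=1, req=1, vld=1, E1 = 0 but E2 = 1.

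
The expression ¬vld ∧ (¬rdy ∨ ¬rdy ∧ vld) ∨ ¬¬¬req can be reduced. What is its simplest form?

¬vld ∧ ¬rdy ∨ ¬req

¬vld ∧ (¬rdy ∨ ¬rdy ∧ vld) ∨ ¬¬¬req
= ¬vld ∧ ¬rdy ∨ ¬¬¬req   [absorption]
= ¬vld ∧ ¬rdy ∨ ¬req   [double negation]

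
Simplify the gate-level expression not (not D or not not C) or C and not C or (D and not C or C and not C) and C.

not (not D or not not C) or C and not C or (D and not C or C and not C) and C
= D and not C or C and not C or (D and not C or C and not C) and C
= D and not C or C and not C
= D and not C

D and not C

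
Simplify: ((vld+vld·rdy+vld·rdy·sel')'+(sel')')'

((vld+vld·rdy+vld·rdy·sel')'+(sel')')'
= ((vld+vld·rdy)'+(sel')')'   [absorption]
= (vld'+(sel')')'   [absorption]
= vld·sel'   [De Morgan]

vld·sel'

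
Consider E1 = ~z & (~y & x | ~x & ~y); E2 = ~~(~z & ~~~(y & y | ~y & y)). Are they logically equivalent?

Yes

E1: ~z & (~y & x | ~x & ~y)
    = ~z & ~y   [distribution]
E2: ~~(~z & ~~~(y & y | ~y & y))
    = ~z & ~~~(y & y | ~y & y)   [double negation]
    = ~z & ~(y & y | ~y & y)   [double negation]
    = ~z & ~y   [distribution]
Both reduce to ~z & ~y, so they are equivalent.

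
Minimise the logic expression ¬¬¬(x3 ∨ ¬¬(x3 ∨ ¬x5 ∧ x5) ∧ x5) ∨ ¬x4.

¬¬¬(x3 ∨ ¬¬(x3 ∨ ¬x5 ∧ x5) ∧ x5) ∨ ¬x4
= ¬(x3 ∨ ¬¬(x3 ∨ ¬x5 ∧ x5) ∧ x5) ∨ ¬x4
= ¬(x3 ∨ (x3 ∨ ¬x5 ∧ x5) ∧ x5) ∨ ¬x4
= ¬(x3 ∨ x3 ∧ x5) ∨ ¬x4
= ¬x3 ∨ ¬x4

¬x3 ∨ ¬x4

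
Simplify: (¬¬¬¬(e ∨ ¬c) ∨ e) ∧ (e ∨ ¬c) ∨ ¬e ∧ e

e ∨ ¬c

(¬¬¬¬(e ∨ ¬c) ∨ e) ∧ (e ∨ ¬c) ∨ ¬e ∧ e
= (¬¬¬¬(e ∨ ¬c) ∨ e) ∧ (e ∨ ¬c)   — complement / identity
= (¬¬(e ∨ ¬c) ∨ e) ∧ (e ∨ ¬c)   — double negation
= (e ∨ ¬c ∨ e) ∧ (e ∨ ¬c)   — double negation
= e ∨ ¬c   — absorption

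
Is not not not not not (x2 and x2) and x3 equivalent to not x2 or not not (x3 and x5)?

E1: not not not not not (x2 and x2) and x3
    = not not not not not x2 and x3   — idempotence
    = not not not x2 and x3   — double negation
    = not x2 and x3   — double negation
E2: not x2 or not not (x3 and x5)
    = not x2 or x3 and x5   — double negation
These differ: at x2=0, x3=0, x5=1, E1 = 0 but E2 = 1.

No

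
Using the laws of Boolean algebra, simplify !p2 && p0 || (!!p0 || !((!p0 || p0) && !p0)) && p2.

!p2 && p0 || (!!p0 || !((!p0 || p0) && !p0)) && p2
= !p2 && p0 || (!!p0 || !!p0) && p2   [complement / identity]
= !p2 && p0 || !!p0 && p2   [idempotence]
= !p2 && p0 || p0 && p2   [double negation]
= p0   [distribution]

p0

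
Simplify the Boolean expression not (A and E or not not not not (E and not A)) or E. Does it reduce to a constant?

True

not (A and E or not not not not (E and not A)) or E
= not (A and E or not not (E and not A)) or E   [double negation]
= not (A and E or E and not A) or E   [double negation]
= not E or E   [distribution]
= True   [complement]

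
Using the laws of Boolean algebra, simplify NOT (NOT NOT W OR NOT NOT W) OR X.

NOT (NOT NOT W OR NOT NOT W) OR X
= NOT W AND NOT W OR X
= NOT W OR X

NOT W OR X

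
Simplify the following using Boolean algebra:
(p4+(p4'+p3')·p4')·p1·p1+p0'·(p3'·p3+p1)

(p4+(p4'+p3')·p4')·p1·p1+p0'·(p3'·p3+p1)
= (p4+p4')·p1·p1+p0'·(p3'·p3+p1)
= (p4+p4')·p1·p1+p0'·p1
= p1·p1+p0'·p1
= (p1+p0')·p1
= p1

p1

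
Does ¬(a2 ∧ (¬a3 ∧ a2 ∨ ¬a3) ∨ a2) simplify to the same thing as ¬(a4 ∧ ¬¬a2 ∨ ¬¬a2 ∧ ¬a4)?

E1: ¬(a2 ∧ (¬a3 ∧ a2 ∨ ¬a3) ∨ a2)
    = ¬(a2 ∧ ¬a3 ∨ a2)   [absorption]
    = ¬a2   [absorption]
E2: ¬(a4 ∧ ¬¬a2 ∨ ¬¬a2 ∧ ¬a4)
    = ¬¬¬a2   [distribution]
    = ¬a2   [double negation]
Both reduce to ¬a2, so they are equivalent.

Yes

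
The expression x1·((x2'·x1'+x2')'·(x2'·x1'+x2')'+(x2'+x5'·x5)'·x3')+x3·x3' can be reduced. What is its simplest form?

x1·((x2'·x1'+x2')'·(x2'·x1'+x2')'+(x2'+x5'·x5)'·x3')+x3·x3'
= x1·((x2'·x1'+x2')'+(x2'+x5'·x5)'·x3')+x3·x3'   (idempotence)
= x1·((x2'·x1'+x2')'+(x2')'·x3')+x3·x3'   (complement / identity)
= x1·((x2')'+(x2')'·x3')+x3·x3'   (absorption)
= x1·(x2')'+x3·x3'   (absorption)
= x1·(x2')'   (complement / identity)
= x1·x2   (double negation)

x1·x2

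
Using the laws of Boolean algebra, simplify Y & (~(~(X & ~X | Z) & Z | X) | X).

Y

Y & (~(~(X & ~X | Z) & Z | X) | X)
= Y & (~(~Z & Z | X) | X)
= Y & (~X | X)
= Y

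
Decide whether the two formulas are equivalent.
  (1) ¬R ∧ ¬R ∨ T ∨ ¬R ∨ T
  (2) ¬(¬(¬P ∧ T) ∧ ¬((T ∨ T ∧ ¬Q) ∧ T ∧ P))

No

E1: ¬R ∧ ¬R ∨ T ∨ ¬R ∨ T
    = ¬R ∨ T ∨ ¬R ∨ T   — idempotence
    = ¬R ∨ T   — idempotence
E2: ¬(¬(¬P ∧ T) ∧ ¬((T ∨ T ∧ ¬Q) ∧ T ∧ P))
    = ¬(¬(¬P ∧ T) ∧ ¬(T ∧ T ∧ P))   — absorption
    = ¬P ∧ T ∨ T ∧ T ∧ P   — De Morgan
    = ¬P ∧ T ∨ T ∧ P   — idempotence
    = T   — distribution
These differ: at P=0, Q=0, R=0, T=0, E1 = 1 but E2 = 0.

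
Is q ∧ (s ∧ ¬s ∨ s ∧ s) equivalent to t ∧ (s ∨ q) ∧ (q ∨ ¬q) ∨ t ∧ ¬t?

No

E1: q ∧ (s ∧ ¬s ∨ s ∧ s)
    = q ∧ s
E2: t ∧ (s ∨ q) ∧ (q ∨ ¬q) ∨ t ∧ ¬t
    = t ∧ (s ∨ q) ∧ (q ∨ ¬q)
    = t ∧ (s ∨ q)
These differ: at q=1, s=1, t=0, E1 = 1 but E2 = 0.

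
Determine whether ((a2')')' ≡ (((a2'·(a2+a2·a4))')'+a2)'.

E1: ((a2')')'
    = a2'
E2: (((a2'·(a2+a2·a4))')'+a2)'
    = (((a2'·a2)')'+a2)'
    = (a2'·a2+a2)'
    = a2'
Both reduce to a2', so they are equivalent.

Yes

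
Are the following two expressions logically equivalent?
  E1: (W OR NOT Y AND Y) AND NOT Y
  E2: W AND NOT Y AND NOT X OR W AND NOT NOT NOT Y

Yes

E1: (W OR NOT Y AND Y) AND NOT Y
    = W AND NOT Y
E2: W AND NOT Y AND NOT X OR W AND NOT NOT NOT Y
    = W AND NOT Y AND NOT X OR W AND NOT Y
    = W AND NOT Y
Both reduce to W AND NOT Y, so they are equivalent.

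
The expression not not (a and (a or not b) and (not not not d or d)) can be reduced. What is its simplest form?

not not (a and (a or not b) and (not not not d or d))
= not not (a and (a or not b) and (not d or d))   (double negation)
= not not (a and (a or not b))   (complement / identity)
= a and (a or not b)   (double negation)
= a   (absorption)

a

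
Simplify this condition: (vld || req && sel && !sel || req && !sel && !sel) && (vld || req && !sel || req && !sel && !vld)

vld || req && !sel

(vld || req && sel && !sel || req && !sel && !sel) && (vld || req && !sel || req && !sel && !vld)
= (vld || req && sel && !sel || req && !sel && !sel) && (vld || req && !sel)   (absorption)
= (vld || (req && sel || req && !sel) && !sel) && (vld || req && !sel)   (distribution)
= (vld || req && !sel) && (vld || req && !sel)   (distribution)
= vld || req && !sel   (idempotence)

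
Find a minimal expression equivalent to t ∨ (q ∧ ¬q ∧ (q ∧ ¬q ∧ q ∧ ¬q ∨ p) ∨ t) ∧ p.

t

t ∨ (q ∧ ¬q ∧ (q ∧ ¬q ∧ q ∧ ¬q ∨ p) ∨ t) ∧ p
= t ∨ (q ∧ ¬q ∧ (q ∧ ¬q ∨ p) ∨ t) ∧ p   — idempotence
= t ∨ (q ∧ ¬q ∨ t) ∧ p   — absorption
= t ∨ t ∧ p   — complement / identity
= t   — absorption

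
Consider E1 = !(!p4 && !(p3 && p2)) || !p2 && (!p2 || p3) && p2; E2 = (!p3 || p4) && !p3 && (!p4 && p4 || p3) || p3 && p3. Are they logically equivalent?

No

E1: !(!p4 && !(p3 && p2)) || !p2 && (!p2 || p3) && p2
    = !(!p4 && !(p3 && p2)) || !p2 && p2   (absorption)
    = p4 || p3 && p2 || !p2 && p2   (De Morgan)
    = p4 || p3 && p2   (complement / identity)
E2: (!p3 || p4) && !p3 && (!p4 && p4 || p3) || p3 && p3
    = (!p3 || p4) && !p3 && p3 || p3 && p3   (complement / identity)
    = !p3 && p3 || p3 && p3   (absorption)
    = p3   (distribution)
These differ: at p2=0, p3=1, p4=0, E1 = 0 but E2 = 1.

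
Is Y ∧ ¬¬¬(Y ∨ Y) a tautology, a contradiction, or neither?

Y ∧ ¬¬¬(Y ∨ Y)
= Y ∧ ¬¬¬Y   [idempotence]
= Y ∧ ¬Y   [double negation]
= False   [complement]

contradiction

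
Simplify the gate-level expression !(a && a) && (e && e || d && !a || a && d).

!a && (e || d)

!(a && a) && (e && e || d && !a || a && d)
= !a && (e && e || d && !a || a && d)   [idempotence]
= !a && (e && e || d)   [distribution]
= !a && (e || d)   [idempotence]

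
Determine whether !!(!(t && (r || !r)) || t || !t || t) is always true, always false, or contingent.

!!(!(t && (r || !r)) || t || !t || t)
= !(t && (r || !r)) || t || !t || t   [double negation]
= !t || t || !t || t   [complement / identity]
= !t || t   [idempotence]
= true   [complement]

always true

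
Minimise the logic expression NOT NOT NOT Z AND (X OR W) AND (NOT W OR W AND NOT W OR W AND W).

NOT NOT NOT Z AND (X OR W) AND (NOT W OR W AND NOT W OR W AND W)
= NOT NOT NOT Z AND (X OR W) AND (NOT W OR W)   — distribution
= NOT NOT NOT Z AND (X OR W)   — complement / identity
= NOT Z AND (X OR W)   — double negation

NOT Z AND (X OR W)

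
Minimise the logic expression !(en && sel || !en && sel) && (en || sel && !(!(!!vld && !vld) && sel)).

!sel && en

!(en && sel || !en && sel) && (en || sel && !(!(!!vld && !vld) && sel))
= !(en && sel || !en && sel) && (en || sel && !((!vld || vld) && sel))   [De Morgan]
= !(en && sel || !en && sel) && (en || sel && !sel)   [complement / identity]
= !(en && sel || !en && sel) && en   [complement / identity]
= !sel && en   [distribution]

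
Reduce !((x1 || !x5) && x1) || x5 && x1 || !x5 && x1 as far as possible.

true

!((x1 || !x5) && x1) || x5 && x1 || !x5 && x1
= !((x1 || !x5) && x1) || x1   [distribution]
= !x1 || x1   [absorption]
= true   [complement]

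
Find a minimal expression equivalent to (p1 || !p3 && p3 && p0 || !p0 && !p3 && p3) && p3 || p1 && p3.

(p1 || !p3 && p3 && p0 || !p0 && !p3 && p3) && p3 || p1 && p3
= (p1 || !p3 && p3) && p3 || p1 && p3   (distribution)
= p1 && p3 || p1 && p3   (complement / identity)
= p1 && p3   (idempotence)

p1 && p3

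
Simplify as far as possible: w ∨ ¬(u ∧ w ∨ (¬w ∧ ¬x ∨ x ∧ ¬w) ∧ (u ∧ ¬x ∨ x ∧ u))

w ∨ ¬(u ∧ w ∨ (¬w ∧ ¬x ∨ x ∧ ¬w) ∧ (u ∧ ¬x ∨ x ∧ u))
= w ∨ ¬(u ∧ w ∨ ¬w ∧ (u ∧ ¬x ∨ x ∧ u))
= w ∨ ¬(u ∧ w ∨ ¬w ∧ u)
= w ∨ ¬u

w ∨ ¬u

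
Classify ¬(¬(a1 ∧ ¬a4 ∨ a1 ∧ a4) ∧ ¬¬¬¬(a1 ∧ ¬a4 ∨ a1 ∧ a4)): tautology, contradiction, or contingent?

¬(¬(a1 ∧ ¬a4 ∨ a1 ∧ a4) ∧ ¬¬¬¬(a1 ∧ ¬a4 ∨ a1 ∧ a4))
= ¬(¬(a1 ∧ ¬a4 ∨ a1 ∧ a4) ∧ ¬¬(a1 ∧ ¬a4 ∨ a1 ∧ a4))   (double negation)
= ¬(¬(a1 ∧ ¬a4 ∨ a1 ∧ a4) ∧ ¬¬a1)   (distribution)
= ¬(¬a1 ∧ ¬¬a1)   (distribution)
= a1 ∨ ¬a1   (De Morgan)
= True   (complement)

tautology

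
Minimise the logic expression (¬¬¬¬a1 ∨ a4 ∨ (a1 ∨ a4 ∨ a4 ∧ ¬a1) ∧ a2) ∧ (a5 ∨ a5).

(a1 ∨ a4) ∧ a5

(¬¬¬¬a1 ∨ a4 ∨ (a1 ∨ a4 ∨ a4 ∧ ¬a1) ∧ a2) ∧ (a5 ∨ a5)
= (¬¬¬¬a1 ∨ a4 ∨ (a1 ∨ a4) ∧ a2) ∧ (a5 ∨ a5)   [absorption]
= (¬¬a1 ∨ a4 ∨ (a1 ∨ a4) ∧ a2) ∧ (a5 ∨ a5)   [double negation]
= (a1 ∨ a4 ∨ (a1 ∨ a4) ∧ a2) ∧ (a5 ∨ a5)   [double negation]
= (a1 ∨ a4 ∨ (a1 ∨ a4) ∧ a2) ∧ a5   [idempotence]
= (a1 ∨ a4) ∧ a5   [absorption]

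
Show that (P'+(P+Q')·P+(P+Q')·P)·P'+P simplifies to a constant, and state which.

1

(P'+(P+Q')·P+(P+Q')·P)·P'+P
= (P'+(P+Q')·P)·P'+P
= (P'+P)·P'+P
= P'+P
= 1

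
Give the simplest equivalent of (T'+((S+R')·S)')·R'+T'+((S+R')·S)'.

T'+S'

(T'+((S+R')·S)')·R'+T'+((S+R')·S)'
= T'+((S+R')·S)'   (absorption)
= T'+S'   (absorption)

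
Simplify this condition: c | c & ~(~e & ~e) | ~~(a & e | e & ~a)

c | e

c | c & ~(~e & ~e) | ~~(a & e | e & ~a)
= c | c & ~~e | ~~(a & e | e & ~a)
= c | c & ~~e | ~~e
= c | c & ~~e | e
= c | c & e | e
= c | e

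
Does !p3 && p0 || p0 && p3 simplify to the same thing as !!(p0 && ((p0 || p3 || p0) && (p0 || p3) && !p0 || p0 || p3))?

E1: !p3 && p0 || p0 && p3
    = p0   [distribution]
E2: !!(p0 && ((p0 || p3 || p0) && (p0 || p3) && !p0 || p0 || p3))
    = !!(p0 && ((p0 || p3) && !p0 || p0 || p3))   [absorption]
    = !!(p0 && (p0 || p3))   [absorption]
    = !!p0   [absorption]
    = p0   [double negation]
Both reduce to p0, so they are equivalent.

Yes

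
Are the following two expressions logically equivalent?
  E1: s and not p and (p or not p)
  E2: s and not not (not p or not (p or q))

E1: s and not p and (p or not p)
    = s and not p   — complement / identity
E2: s and not not (not p or not (p or q))
    = s and not (p and (p or q))   — De Morgan
    = s and not p   — absorption
Both reduce to s and not p, so they are equivalent.

Yes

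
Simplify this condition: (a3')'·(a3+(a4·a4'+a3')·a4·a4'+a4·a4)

(a3')'·(a3+(a4·a4'+a3')·a4·a4'+a4·a4)
= (a3')'·(a3+a4·a4'+a4·a4)   [absorption]
= (a3')'·(a3+a4)   [distribution]
= a3·(a3+a4)   [double negation]
= a3   [absorption]

a3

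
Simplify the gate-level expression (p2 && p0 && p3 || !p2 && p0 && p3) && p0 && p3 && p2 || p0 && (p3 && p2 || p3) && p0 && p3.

(p2 && p0 && p3 || !p2 && p0 && p3) && p0 && p3 && p2 || p0 && (p3 && p2 || p3) && p0 && p3
= p0 && p3 && p0 && p3 && p2 || p0 && (p3 && p2 || p3) && p0 && p3   — distribution
= p0 && p3 && p0 && p3 && p2 || p0 && p3 && p0 && p3   — absorption
= p0 && p3 && p0 && p3   — absorption
= p0 && p3   — idempotence

p0 && p3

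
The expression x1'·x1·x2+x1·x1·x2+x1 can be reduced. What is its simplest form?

x1'·x1·x2+x1·x1·x2+x1
= x1·x2+x1   [distribution]
= x1   [absorption]

x1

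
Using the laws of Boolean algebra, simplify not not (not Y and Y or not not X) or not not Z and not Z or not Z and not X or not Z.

X or not Z

not not (not Y and Y or not not X) or not not Z and not Z or not Z and not X or not Z
= not Y and Y or not not X or not not Z and not Z or not Z and not X or not Z
= not Y and Y or not not X or Z and not Z or not Z and not X or not Z
= not Y and Y or not not X or Z and not Z or not Z
= not not X or Z and not Z or not Z
= not not X or not Z
= X or not Z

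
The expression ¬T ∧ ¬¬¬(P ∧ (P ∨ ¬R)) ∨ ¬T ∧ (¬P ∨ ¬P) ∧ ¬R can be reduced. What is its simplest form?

¬T ∧ ¬¬¬(P ∧ (P ∨ ¬R)) ∨ ¬T ∧ (¬P ∨ ¬P) ∧ ¬R
= ¬T ∧ ¬(P ∧ (P ∨ ¬R)) ∨ ¬T ∧ (¬P ∨ ¬P) ∧ ¬R   [double negation]
= ¬T ∧ ¬(P ∧ (P ∨ ¬R)) ∨ ¬T ∧ ¬P ∧ ¬R   [idempotence]
= ¬T ∧ ¬P ∨ ¬T ∧ ¬P ∧ ¬R   [absorption]
= ¬T ∧ ¬P   [absorption]

¬T ∧ ¬P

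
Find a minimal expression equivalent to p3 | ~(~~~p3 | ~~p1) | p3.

p3

p3 | ~(~~~p3 | ~~p1) | p3
= p3 | ~(~p3 | ~~p1) | p3
= p3 | p3 & ~p1 | p3
= p3 | p3
= p3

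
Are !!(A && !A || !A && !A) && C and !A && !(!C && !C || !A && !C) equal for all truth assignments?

Yes

E1: !!(A && !A || !A && !A) && C
    = !!!A && C   (distribution)
    = !A && C   (double negation)
E2: !A && !(!C && !C || !A && !C)
    = !A && !((!C || !A) && !C)   (distribution)
    = !A && !!C   (absorption)
    = !A && C   (double negation)
Both reduce to !A && C, so they are equivalent.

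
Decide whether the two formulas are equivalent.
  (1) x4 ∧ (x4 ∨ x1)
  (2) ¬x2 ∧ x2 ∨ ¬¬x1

E1: x4 ∧ (x4 ∨ x1)
    = x4   — absorption
E2: ¬x2 ∧ x2 ∨ ¬¬x1
    = ¬¬x1   — complement / identity
    = x1   — double negation
These differ: at x1=1, x2=0, x4=0, E1 = 0 but E2 = 1.

No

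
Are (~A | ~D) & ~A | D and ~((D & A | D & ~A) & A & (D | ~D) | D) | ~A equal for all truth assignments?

No

E1: (~A | ~D) & ~A | D
    = ~A | D   [absorption]
E2: ~((D & A | D & ~A) & A & (D | ~D) | D) | ~A
    = ~((D & A | D & ~A) & A | D) | ~A   [complement / identity]
    = ~(D & A | D) | ~A   [distribution]
    = ~D | ~A   [absorption]
These differ: at A=1, D=1, E1 = 1 but E2 = 0.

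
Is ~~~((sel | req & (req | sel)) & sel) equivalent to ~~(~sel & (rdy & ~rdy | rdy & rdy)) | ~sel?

E1: ~~~((sel | req & (req | sel)) & sel)
    = ~~~((sel | req) & sel)   (absorption)
    = ~~~sel   (absorption)
    = ~sel   (double negation)
E2: ~~(~sel & (rdy & ~rdy | rdy & rdy)) | ~sel
    = ~~(~sel & rdy) | ~sel   (distribution)
    = ~sel & rdy | ~sel   (double negation)
    = ~sel   (absorption)
Both reduce to ~sel, so they are equivalent.

Yes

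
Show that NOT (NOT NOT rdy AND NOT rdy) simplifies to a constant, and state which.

NOT (NOT NOT rdy AND NOT rdy)
= NOT rdy OR rdy   [De Morgan]
= TRUE   [complement]

TRUE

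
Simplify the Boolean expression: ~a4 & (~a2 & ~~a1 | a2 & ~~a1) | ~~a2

~a4 & a1 | a2

~a4 & (~a2 & ~~a1 | a2 & ~~a1) | ~~a2
= ~a4 & ~~a1 | ~~a2   — distribution
= ~a4 & a1 | ~~a2   — double negation
= ~a4 & a1 | a2   — double negation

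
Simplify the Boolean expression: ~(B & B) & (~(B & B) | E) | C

~(B & B) & (~(B & B) | E) | C
= ~(B & B) | C   — absorption
= ~B | C   — idempotence

~B | C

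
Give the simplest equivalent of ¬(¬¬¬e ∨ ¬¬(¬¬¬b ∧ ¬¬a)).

e ∧ (b ∨ ¬a)

¬(¬¬¬e ∨ ¬¬(¬¬¬b ∧ ¬¬a))
= ¬(¬¬¬e ∨ ¬(¬¬b ∨ ¬a))   (De Morgan)
= ¬(¬e ∨ ¬(¬¬b ∨ ¬a))   (double negation)
= e ∧ (¬¬b ∨ ¬a)   (De Morgan)
= e ∧ (b ∨ ¬a)   (double negation)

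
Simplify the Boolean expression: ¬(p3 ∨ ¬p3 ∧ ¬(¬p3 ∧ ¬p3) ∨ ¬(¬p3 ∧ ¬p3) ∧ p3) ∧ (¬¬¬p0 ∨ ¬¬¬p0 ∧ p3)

¬(p3 ∨ ¬p3 ∧ ¬(¬p3 ∧ ¬p3) ∨ ¬(¬p3 ∧ ¬p3) ∧ p3) ∧ (¬¬¬p0 ∨ ¬¬¬p0 ∧ p3)
= ¬(p3 ∨ ¬(¬p3 ∧ ¬p3)) ∧ (¬¬¬p0 ∨ ¬¬¬p0 ∧ p3)
= ¬(p3 ∨ ¬¬p3) ∧ (¬¬¬p0 ∨ ¬¬¬p0 ∧ p3)
= ¬(p3 ∨ ¬¬p3) ∧ ¬¬¬p0
= ¬(p3 ∨ ¬¬p3) ∧ ¬p0
= ¬(p3 ∨ p3) ∧ ¬p0
= ¬p3 ∧ ¬p0

¬p3 ∧ ¬p0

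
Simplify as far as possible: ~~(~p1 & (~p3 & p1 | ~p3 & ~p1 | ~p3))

~~(~p1 & (~p3 & p1 | ~p3 & ~p1 | ~p3))
= ~p1 & (~p3 & p1 | ~p3 & ~p1 | ~p3)
= ~p1 & (~p3 | ~p3)
= ~p1 & ~p3

~p1 & ~p3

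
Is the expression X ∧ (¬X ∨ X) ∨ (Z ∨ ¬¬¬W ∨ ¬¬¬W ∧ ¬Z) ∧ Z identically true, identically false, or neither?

neither

X ∧ (¬X ∨ X) ∨ (Z ∨ ¬¬¬W ∨ ¬¬¬W ∧ ¬Z) ∧ Z
= X ∨ (Z ∨ ¬¬¬W ∨ ¬¬¬W ∧ ¬Z) ∧ Z
= X ∨ (Z ∨ ¬¬¬W) ∧ Z
= X ∨ (Z ∨ ¬W) ∧ Z
= X ∨ Z
This depends on X, Z, so it is not a constant.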